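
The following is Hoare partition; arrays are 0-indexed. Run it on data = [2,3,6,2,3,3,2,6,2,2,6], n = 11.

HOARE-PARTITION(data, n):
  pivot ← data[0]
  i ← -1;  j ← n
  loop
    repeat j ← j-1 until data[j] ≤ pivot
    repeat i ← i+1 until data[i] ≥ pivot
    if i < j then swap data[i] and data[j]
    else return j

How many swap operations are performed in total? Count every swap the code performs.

3

pivot = data[0] = 2; i = -1, j = 11
j→9 (data[9]=2≤2), i→0 (data[0]=2≥2); i<j, swap → [2,3,6,2,3,3,2,6,2,2,6]
j→8 (data[8]=2≤2), i→1 (data[1]=3≥2); i<j, swap → [2,2,6,2,3,3,2,6,3,2,6]
j→6 (data[6]=2≤2), i→2 (data[2]=6≥2); i<j, swap → [2,2,2,2,3,3,6,6,3,2,6]
j→3, i→3; i≥j, return j=3. data = [2,2,2,2,3,3,6,6,3,2,6]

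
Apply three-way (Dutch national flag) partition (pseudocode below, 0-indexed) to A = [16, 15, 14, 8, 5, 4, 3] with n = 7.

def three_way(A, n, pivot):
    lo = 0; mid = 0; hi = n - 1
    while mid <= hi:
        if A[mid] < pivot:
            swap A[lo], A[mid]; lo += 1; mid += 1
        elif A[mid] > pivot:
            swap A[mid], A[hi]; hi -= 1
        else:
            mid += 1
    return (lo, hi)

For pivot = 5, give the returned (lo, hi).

lo=0 mid=0 hi=6
16>5: swap(0,6), hi=5 ⇒ [3, 15, 14, 8, 5, 4, 16]
3<5: swap(0,0), lo=1 mid=1 ⇒ [3, 15, 14, 8, 5, 4, 16]
15>5: swap(1,5), hi=4 ⇒ [3, 4, 14, 8, 5, 15, 16]
4<5: swap(1,1), lo=2 mid=2 ⇒ [3, 4, 14, 8, 5, 15, 16]
14>5: swap(2,4), hi=3 ⇒ [3, 4, 5, 8, 14, 15, 16]
5=5: mid=3
8>5: swap(3,3), hi=2 ⇒ [3, 4, 5, 8, 14, 15, 16]
done. lo=2 hi=2; A=[3, 4, 5, 8, 14, 15, 16]

(2, 2)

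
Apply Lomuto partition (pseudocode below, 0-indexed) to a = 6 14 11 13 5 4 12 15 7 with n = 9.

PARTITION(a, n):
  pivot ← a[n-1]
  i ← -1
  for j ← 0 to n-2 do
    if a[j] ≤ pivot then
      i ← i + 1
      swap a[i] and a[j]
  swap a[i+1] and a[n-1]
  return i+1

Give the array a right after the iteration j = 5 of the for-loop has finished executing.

6 5 4 13 14 11 12 15 7

pivot=7, i=-1
j=0: 6≤7, i=0, swap(0,0) ⇒ 6 14 11 13 5 4 12 15 7
j=1: 14>7, skip
j=2: 11>7, skip
j=3: 13>7, skip
j=4: 5≤7, i=1, swap(1,4) ⇒ 6 5 11 13 14 4 12 15 7
j=5: 4≤7, i=2, swap(2,5) ⇒ 6 5 4 13 14 11 12 15 7
(after j=5) a = 6 5 4 13 14 11 12 15 7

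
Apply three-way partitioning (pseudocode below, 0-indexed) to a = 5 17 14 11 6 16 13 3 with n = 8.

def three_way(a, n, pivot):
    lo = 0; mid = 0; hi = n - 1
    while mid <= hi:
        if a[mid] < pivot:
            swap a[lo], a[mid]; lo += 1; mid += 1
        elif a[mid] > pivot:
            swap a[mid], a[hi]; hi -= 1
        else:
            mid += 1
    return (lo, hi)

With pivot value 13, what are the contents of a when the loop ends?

5 3 11 6 13 16 14 17

lo=0 mid=0 hi=7
5<13: swap(0,0), lo=1 mid=1 ⇒ 5 17 14 11 6 16 13 3
17>13: swap(1,7), hi=6 ⇒ 5 3 14 11 6 16 13 17
3<13: swap(1,1), lo=2 mid=2 ⇒ 5 3 14 11 6 16 13 17
14>13: swap(2,6), hi=5 ⇒ 5 3 13 11 6 16 14 17
13=13: mid=3
11<13: swap(2,3), lo=3 mid=4 ⇒ 5 3 11 13 6 16 14 17
6<13: swap(3,4), lo=4 mid=5 ⇒ 5 3 11 6 13 16 14 17
16>13: swap(5,5), hi=4 ⇒ 5 3 11 6 13 16 14 17
done. lo=4 hi=4; a=5 3 11 6 13 16 14 17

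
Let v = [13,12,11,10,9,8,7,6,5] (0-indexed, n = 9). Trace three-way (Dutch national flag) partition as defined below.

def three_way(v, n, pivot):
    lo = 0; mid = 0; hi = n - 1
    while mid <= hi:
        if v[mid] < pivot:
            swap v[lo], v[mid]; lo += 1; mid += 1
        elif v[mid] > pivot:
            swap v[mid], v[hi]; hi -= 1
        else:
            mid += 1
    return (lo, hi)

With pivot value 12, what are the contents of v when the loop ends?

lo=0 mid=0 hi=8
13>12: swap(0,8), hi=7 ⇒ [5,12,11,10,9,8,7,6,13]
5<12: swap(0,0), lo=1 mid=1 ⇒ [5,12,11,10,9,8,7,6,13]
12=12: mid=2
11<12: swap(1,2), lo=2 mid=3 ⇒ [5,11,12,10,9,8,7,6,13]
10<12: swap(2,3), lo=3 mid=4 ⇒ [5,11,10,12,9,8,7,6,13]
9<12: swap(3,4), lo=4 mid=5 ⇒ [5,11,10,9,12,8,7,6,13]
8<12: swap(4,5), lo=5 mid=6 ⇒ [5,11,10,9,8,12,7,6,13]
7<12: swap(5,6), lo=6 mid=7 ⇒ [5,11,10,9,8,7,12,6,13]
6<12: swap(6,7), lo=7 mid=8 ⇒ [5,11,10,9,8,7,6,12,13]
done. lo=7 hi=7; v=[5,11,10,9,8,7,6,12,13]

[5,11,10,9,8,7,6,12,13]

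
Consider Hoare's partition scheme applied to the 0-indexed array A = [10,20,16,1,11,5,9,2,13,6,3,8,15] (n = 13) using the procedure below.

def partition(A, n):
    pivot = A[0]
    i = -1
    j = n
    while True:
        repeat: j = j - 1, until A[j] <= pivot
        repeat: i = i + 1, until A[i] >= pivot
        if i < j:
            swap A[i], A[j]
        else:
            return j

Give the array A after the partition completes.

[8,3,6,1,2,5,9,11,13,16,20,10,15]

pivot=10
j stops at 11 (8), i stops at 0 (10); swap ⇒ [8,20,16,1,11,5,9,2,13,6,3,10,15]
j stops at 10 (3), i stops at 1 (20); swap ⇒ [8,3,16,1,11,5,9,2,13,6,20,10,15]
j stops at 9 (6), i stops at 2 (16); swap ⇒ [8,3,6,1,11,5,9,2,13,16,20,10,15]
j stops at 7 (2), i stops at 4 (11); swap ⇒ [8,3,6,1,2,5,9,11,13,16,20,10,15]
j stops at 6, i stops at 7; i≥j ⇒ return 6. A=[8,3,6,1,2,5,9,11,13,16,20,10,15]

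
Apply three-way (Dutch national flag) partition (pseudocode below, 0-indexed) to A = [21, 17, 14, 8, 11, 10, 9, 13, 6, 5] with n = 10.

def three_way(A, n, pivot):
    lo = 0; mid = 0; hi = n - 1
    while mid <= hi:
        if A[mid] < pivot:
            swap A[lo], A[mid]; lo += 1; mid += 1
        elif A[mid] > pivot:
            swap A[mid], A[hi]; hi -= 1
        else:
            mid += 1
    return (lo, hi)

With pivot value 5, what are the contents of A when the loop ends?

pivot = 5; lo=0, mid=0, hi=9
A[mid]=21>5: swap A[0],A[9]; hi=8 → [5, 17, 14, 8, 11, 10, 9, 13, 6, 21]
A[mid]=5=5: mid=1
A[mid]=17>5: swap A[1],A[8]; hi=7 → [5, 6, 14, 8, 11, 10, 9, 13, 17, 21]
A[mid]=6>5: swap A[1],A[7]; hi=6 → [5, 13, 14, 8, 11, 10, 9, 6, 17, 21]
A[mid]=13>5: swap A[1],A[6]; hi=5 → [5, 9, 14, 8, 11, 10, 13, 6, 17, 21]
A[mid]=9>5: swap A[1],A[5]; hi=4 → [5, 10, 14, 8, 11, 9, 13, 6, 17, 21]
A[mid]=10>5: swap A[1],A[4]; hi=3 → [5, 11, 14, 8, 10, 9, 13, 6, 17, 21]
A[mid]=11>5: swap A[1],A[3]; hi=2 → [5, 8, 14, 11, 10, 9, 13, 6, 17, 21]
A[mid]=8>5: swap A[1],A[2]; hi=1 → [5, 14, 8, 11, 10, 9, 13, 6, 17, 21]
A[mid]=14>5: swap A[1],A[1]; hi=0 → [5, 14, 8, 11, 10, 9, 13, 6, 17, 21]
end: lo=0, hi=0; A = [5, 14, 8, 11, 10, 9, 13, 6, 17, 21]

[5, 14, 8, 11, 10, 9, 13, 6, 17, 21]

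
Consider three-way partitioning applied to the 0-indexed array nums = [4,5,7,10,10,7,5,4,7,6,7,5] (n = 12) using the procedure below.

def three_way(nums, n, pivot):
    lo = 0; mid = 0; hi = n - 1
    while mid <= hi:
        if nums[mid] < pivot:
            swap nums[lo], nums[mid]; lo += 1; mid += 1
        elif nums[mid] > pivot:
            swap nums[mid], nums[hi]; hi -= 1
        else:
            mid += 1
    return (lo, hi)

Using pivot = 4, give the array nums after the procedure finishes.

[4,4,10,10,7,5,7,7,6,7,5,5]

lo=0 mid=0 hi=11
4=4: mid=1
5>4: swap(1,11), hi=10 ⇒ [4,5,7,10,10,7,5,4,7,6,7,5]
5>4: swap(1,10), hi=9 ⇒ [4,7,7,10,10,7,5,4,7,6,5,5]
7>4: swap(1,9), hi=8 ⇒ [4,6,7,10,10,7,5,4,7,7,5,5]
6>4: swap(1,8), hi=7 ⇒ [4,7,7,10,10,7,5,4,6,7,5,5]
7>4: swap(1,7), hi=6 ⇒ [4,4,7,10,10,7,5,7,6,7,5,5]
4=4: mid=2
7>4: swap(2,6), hi=5 ⇒ [4,4,5,10,10,7,7,7,6,7,5,5]
5>4: swap(2,5), hi=4 ⇒ [4,4,7,10,10,5,7,7,6,7,5,5]
7>4: swap(2,4), hi=3 ⇒ [4,4,10,10,7,5,7,7,6,7,5,5]
10>4: swap(2,3), hi=2 ⇒ [4,4,10,10,7,5,7,7,6,7,5,5]
10>4: swap(2,2), hi=1 ⇒ [4,4,10,10,7,5,7,7,6,7,5,5]
done. lo=0 hi=1; nums=[4,4,10,10,7,5,7,7,6,7,5,5]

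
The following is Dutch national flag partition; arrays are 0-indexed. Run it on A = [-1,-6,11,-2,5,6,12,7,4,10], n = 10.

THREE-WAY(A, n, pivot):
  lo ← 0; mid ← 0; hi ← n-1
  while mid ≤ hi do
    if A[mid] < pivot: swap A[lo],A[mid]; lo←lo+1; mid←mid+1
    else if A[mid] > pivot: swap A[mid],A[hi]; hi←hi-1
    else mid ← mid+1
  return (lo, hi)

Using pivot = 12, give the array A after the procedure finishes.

[-1,-6,11,-2,5,6,7,4,10,12]

pivot = 12; lo=0, mid=0, hi=9
A[mid]=-1<12: swap A[0],A[0]; lo=1,mid=1 → [-1,-6,11,-2,5,6,12,7,4,10]
A[mid]=-6<12: swap A[1],A[1]; lo=2,mid=2 → [-1,-6,11,-2,5,6,12,7,4,10]
A[mid]=11<12: swap A[2],A[2]; lo=3,mid=3 → [-1,-6,11,-2,5,6,12,7,4,10]
A[mid]=-2<12: swap A[3],A[3]; lo=4,mid=4 → [-1,-6,11,-2,5,6,12,7,4,10]
A[mid]=5<12: swap A[4],A[4]; lo=5,mid=5 → [-1,-6,11,-2,5,6,12,7,4,10]
A[mid]=6<12: swap A[5],A[5]; lo=6,mid=6 → [-1,-6,11,-2,5,6,12,7,4,10]
A[mid]=12=12: mid=7
A[mid]=7<12: swap A[6],A[7]; lo=7,mid=8 → [-1,-6,11,-2,5,6,7,12,4,10]
A[mid]=4<12: swap A[7],A[8]; lo=8,mid=9 → [-1,-6,11,-2,5,6,7,4,12,10]
A[mid]=10<12: swap A[8],A[9]; lo=9,mid=10 → [-1,-6,11,-2,5,6,7,4,10,12]
end: lo=9, hi=9; A = [-1,-6,11,-2,5,6,7,4,10,12]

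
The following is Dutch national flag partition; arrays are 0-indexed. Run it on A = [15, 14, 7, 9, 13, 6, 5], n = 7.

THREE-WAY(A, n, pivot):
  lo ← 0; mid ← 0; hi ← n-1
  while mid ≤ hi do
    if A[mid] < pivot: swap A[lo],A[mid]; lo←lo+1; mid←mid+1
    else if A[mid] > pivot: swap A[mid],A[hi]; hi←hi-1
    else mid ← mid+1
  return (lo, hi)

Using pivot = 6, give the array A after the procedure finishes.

lo=0 mid=0 hi=6
15>6: swap(0,6), hi=5 ⇒ [5, 14, 7, 9, 13, 6, 15]
5<6: swap(0,0), lo=1 mid=1 ⇒ [5, 14, 7, 9, 13, 6, 15]
14>6: swap(1,5), hi=4 ⇒ [5, 6, 7, 9, 13, 14, 15]
6=6: mid=2
7>6: swap(2,4), hi=3 ⇒ [5, 6, 13, 9, 7, 14, 15]
13>6: swap(2,3), hi=2 ⇒ [5, 6, 9, 13, 7, 14, 15]
9>6: swap(2,2), hi=1 ⇒ [5, 6, 9, 13, 7, 14, 15]
done. lo=1 hi=1; A=[5, 6, 9, 13, 7, 14, 15]

[5, 6, 9, 13, 7, 14, 15]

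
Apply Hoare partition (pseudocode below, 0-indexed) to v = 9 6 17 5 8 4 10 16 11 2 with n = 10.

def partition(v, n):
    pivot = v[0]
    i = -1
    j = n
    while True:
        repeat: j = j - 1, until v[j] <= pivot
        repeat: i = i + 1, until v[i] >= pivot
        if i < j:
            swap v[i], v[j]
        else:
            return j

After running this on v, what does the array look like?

pivot = v[0] = 9; i = -1, j = 10
j→9 (v[9]=2≤9), i→0 (v[0]=9≥9); i<j, swap → 2 6 17 5 8 4 10 16 11 9
j→5 (v[5]=4≤9), i→2 (v[2]=17≥9); i<j, swap → 2 6 4 5 8 17 10 16 11 9
j→4, i→5; i≥j, return j=4. v = 2 6 4 5 8 17 10 16 11 9

2 6 4 5 8 17 10 16 11 9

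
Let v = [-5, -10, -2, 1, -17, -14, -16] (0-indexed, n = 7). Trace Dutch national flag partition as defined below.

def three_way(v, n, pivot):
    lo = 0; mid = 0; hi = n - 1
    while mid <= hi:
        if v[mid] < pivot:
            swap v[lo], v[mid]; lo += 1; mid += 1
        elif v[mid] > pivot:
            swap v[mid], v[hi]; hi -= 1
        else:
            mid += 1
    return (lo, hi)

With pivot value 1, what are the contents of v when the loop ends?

lo=0 mid=0 hi=6
-5<1: swap(0,0), lo=1 mid=1 ⇒ [-5, -10, -2, 1, -17, -14, -16]
-10<1: swap(1,1), lo=2 mid=2 ⇒ [-5, -10, -2, 1, -17, -14, -16]
-2<1: swap(2,2), lo=3 mid=3 ⇒ [-5, -10, -2, 1, -17, -14, -16]
1=1: mid=4
-17<1: swap(3,4), lo=4 mid=5 ⇒ [-5, -10, -2, -17, 1, -14, -16]
-14<1: swap(4,5), lo=5 mid=6 ⇒ [-5, -10, -2, -17, -14, 1, -16]
-16<1: swap(5,6), lo=6 mid=7 ⇒ [-5, -10, -2, -17, -14, -16, 1]
done. lo=6 hi=6; v=[-5, -10, -2, -17, -14, -16, 1]

[-5, -10, -2, -17, -14, -16, 1]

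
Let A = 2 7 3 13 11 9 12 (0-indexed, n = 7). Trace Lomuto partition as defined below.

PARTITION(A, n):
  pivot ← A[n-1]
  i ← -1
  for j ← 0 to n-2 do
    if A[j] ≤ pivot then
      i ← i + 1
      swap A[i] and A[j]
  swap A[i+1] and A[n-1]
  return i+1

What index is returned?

pivot = A[6] = 12; i = -1
j=0: A[0]=2 ≤ 12 → i=0, swap A[0],A[0] (no change) → 2 7 3 13 11 9 12
j=1: A[1]=7 ≤ 12 → i=1, swap A[1],A[1] (no change) → 2 7 3 13 11 9 12
j=2: A[2]=3 ≤ 12 → i=2, swap A[2],A[2] (no change) → 2 7 3 13 11 9 12
j=3: A[3]=13 > 12 → no swap
j=4: A[4]=11 ≤ 12 → i=3, swap A[3],A[4] → 2 7 3 11 13 9 12
j=5: A[5]=9 ≤ 12 → i=4, swap A[4],A[5] → 2 7 3 11 9 13 12
final swap A[5],A[6] → 2 7 3 11 9 12 13; return 5

5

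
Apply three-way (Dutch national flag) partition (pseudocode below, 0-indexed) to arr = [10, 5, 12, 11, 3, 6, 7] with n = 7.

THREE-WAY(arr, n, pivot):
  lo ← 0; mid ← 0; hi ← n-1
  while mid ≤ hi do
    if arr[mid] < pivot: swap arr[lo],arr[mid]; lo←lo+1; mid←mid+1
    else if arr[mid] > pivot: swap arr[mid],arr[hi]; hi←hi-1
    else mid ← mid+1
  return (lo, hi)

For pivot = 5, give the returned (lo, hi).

pivot = 5; lo=0, mid=0, hi=6
arr[mid]=10>5: swap arr[0],arr[6]; hi=5 → [7, 5, 12, 11, 3, 6, 10]
arr[mid]=7>5: swap arr[0],arr[5]; hi=4 → [6, 5, 12, 11, 3, 7, 10]
arr[mid]=6>5: swap arr[0],arr[4]; hi=3 → [3, 5, 12, 11, 6, 7, 10]
arr[mid]=3<5: swap arr[0],arr[0]; lo=1,mid=1 → [3, 5, 12, 11, 6, 7, 10]
arr[mid]=5=5: mid=2
arr[mid]=12>5: swap arr[2],arr[3]; hi=2 → [3, 5, 11, 12, 6, 7, 10]
arr[mid]=11>5: swap arr[2],arr[2]; hi=1 → [3, 5, 11, 12, 6, 7, 10]
end: lo=1, hi=1; arr = [3, 5, 11, 12, 6, 7, 10]

(1, 1)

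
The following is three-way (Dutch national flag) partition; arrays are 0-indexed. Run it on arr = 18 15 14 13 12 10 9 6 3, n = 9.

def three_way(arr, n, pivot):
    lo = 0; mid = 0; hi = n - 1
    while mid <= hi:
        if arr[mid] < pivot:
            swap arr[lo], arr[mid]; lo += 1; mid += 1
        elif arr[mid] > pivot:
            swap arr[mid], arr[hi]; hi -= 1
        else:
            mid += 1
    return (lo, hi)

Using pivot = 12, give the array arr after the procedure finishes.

3 6 9 10 12 13 14 15 18

pivot = 12; lo=0, mid=0, hi=8
arr[mid]=18>12: swap arr[0],arr[8]; hi=7 → 3 15 14 13 12 10 9 6 18
arr[mid]=3<12: swap arr[0],arr[0]; lo=1,mid=1 → 3 15 14 13 12 10 9 6 18
arr[mid]=15>12: swap arr[1],arr[7]; hi=6 → 3 6 14 13 12 10 9 15 18
arr[mid]=6<12: swap arr[1],arr[1]; lo=2,mid=2 → 3 6 14 13 12 10 9 15 18
arr[mid]=14>12: swap arr[2],arr[6]; hi=5 → 3 6 9 13 12 10 14 15 18
arr[mid]=9<12: swap arr[2],arr[2]; lo=3,mid=3 → 3 6 9 13 12 10 14 15 18
arr[mid]=13>12: swap arr[3],arr[5]; hi=4 → 3 6 9 10 12 13 14 15 18
arr[mid]=10<12: swap arr[3],arr[3]; lo=4,mid=4 → 3 6 9 10 12 13 14 15 18
arr[mid]=12=12: mid=5
end: lo=4, hi=4; arr = 3 6 9 10 12 13 14 15 18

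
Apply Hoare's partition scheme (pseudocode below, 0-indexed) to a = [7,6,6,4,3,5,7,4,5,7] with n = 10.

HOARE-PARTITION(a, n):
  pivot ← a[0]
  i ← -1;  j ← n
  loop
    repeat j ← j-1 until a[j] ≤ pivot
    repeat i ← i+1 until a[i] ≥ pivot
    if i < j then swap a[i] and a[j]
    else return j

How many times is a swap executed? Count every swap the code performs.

2

pivot = a[0] = 7; i = -1, j = 10
j→9 (a[9]=7≤7), i→0 (a[0]=7≥7); i<j, swap → [7,6,6,4,3,5,7,4,5,7]
j→8 (a[8]=5≤7), i→6 (a[6]=7≥7); i<j, swap → [7,6,6,4,3,5,5,4,7,7]
j→7, i→8; i≥j, return j=7. a = [7,6,6,4,3,5,5,4,7,7]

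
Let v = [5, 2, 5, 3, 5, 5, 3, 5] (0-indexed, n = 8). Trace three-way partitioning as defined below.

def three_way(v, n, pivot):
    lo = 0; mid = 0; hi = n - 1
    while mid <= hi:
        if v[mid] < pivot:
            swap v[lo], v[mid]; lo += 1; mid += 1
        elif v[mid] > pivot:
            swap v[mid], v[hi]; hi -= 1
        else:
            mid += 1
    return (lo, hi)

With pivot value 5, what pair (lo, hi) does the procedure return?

(3, 7)

pivot = 5; lo=0, mid=0, hi=7
v[mid]=5=5: mid=1
v[mid]=2<5: swap v[0],v[1]; lo=1,mid=2 → [2, 5, 5, 3, 5, 5, 3, 5]
v[mid]=5=5: mid=3
v[mid]=3<5: swap v[1],v[3]; lo=2,mid=4 → [2, 3, 5, 5, 5, 5, 3, 5]
v[mid]=5=5: mid=5
v[mid]=5=5: mid=6
v[mid]=3<5: swap v[2],v[6]; lo=3,mid=7 → [2, 3, 3, 5, 5, 5, 5, 5]
v[mid]=5=5: mid=8
end: lo=3, hi=7; v = [2, 3, 3, 5, 5, 5, 5, 5]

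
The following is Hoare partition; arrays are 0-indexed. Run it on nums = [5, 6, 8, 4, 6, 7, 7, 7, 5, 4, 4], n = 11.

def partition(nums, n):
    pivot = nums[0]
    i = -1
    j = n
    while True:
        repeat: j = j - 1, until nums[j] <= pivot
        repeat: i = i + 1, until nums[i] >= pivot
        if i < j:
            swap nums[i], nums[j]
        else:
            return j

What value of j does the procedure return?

3

pivot=5
j stops at 10 (4), i stops at 0 (5); swap ⇒ [4, 6, 8, 4, 6, 7, 7, 7, 5, 4, 5]
j stops at 9 (4), i stops at 1 (6); swap ⇒ [4, 4, 8, 4, 6, 7, 7, 7, 5, 6, 5]
j stops at 8 (5), i stops at 2 (8); swap ⇒ [4, 4, 5, 4, 6, 7, 7, 7, 8, 6, 5]
j stops at 3, i stops at 4; i≥j ⇒ return 3. nums=[4, 4, 5, 4, 6, 7, 7, 7, 8, 6, 5]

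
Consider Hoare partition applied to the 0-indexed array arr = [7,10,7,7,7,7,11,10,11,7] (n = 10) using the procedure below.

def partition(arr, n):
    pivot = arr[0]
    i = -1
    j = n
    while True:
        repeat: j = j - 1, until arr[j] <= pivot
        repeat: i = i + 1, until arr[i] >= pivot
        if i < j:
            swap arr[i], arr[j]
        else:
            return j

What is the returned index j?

3

pivot = arr[0] = 7; i = -1, j = 10
j→9 (arr[9]=7≤7), i→0 (arr[0]=7≥7); i<j, swap → [7,10,7,7,7,7,11,10,11,7]
j→5 (arr[5]=7≤7), i→1 (arr[1]=10≥7); i<j, swap → [7,7,7,7,7,10,11,10,11,7]
j→4 (arr[4]=7≤7), i→2 (arr[2]=7≥7); i<j, swap → [7,7,7,7,7,10,11,10,11,7]
j→3, i→3; i≥j, return j=3. arr = [7,7,7,7,7,10,11,10,11,7]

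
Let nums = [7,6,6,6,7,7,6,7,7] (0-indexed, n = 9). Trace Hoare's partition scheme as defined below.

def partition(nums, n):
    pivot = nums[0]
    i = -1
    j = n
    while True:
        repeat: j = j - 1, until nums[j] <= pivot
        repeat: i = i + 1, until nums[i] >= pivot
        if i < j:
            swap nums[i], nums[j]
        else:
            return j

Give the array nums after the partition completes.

[7,6,6,6,7,6,7,7,7]

pivot = nums[0] = 7; i = -1, j = 9
j→8 (nums[8]=7≤7), i→0 (nums[0]=7≥7); i<j, swap → [7,6,6,6,7,7,6,7,7]
j→7 (nums[7]=7≤7), i→4 (nums[4]=7≥7); i<j, swap → [7,6,6,6,7,7,6,7,7]
j→6 (nums[6]=6≤7), i→5 (nums[5]=7≥7); i<j, swap → [7,6,6,6,7,6,7,7,7]
j→5, i→6; i≥j, return j=5. nums = [7,6,6,6,7,6,7,7,7]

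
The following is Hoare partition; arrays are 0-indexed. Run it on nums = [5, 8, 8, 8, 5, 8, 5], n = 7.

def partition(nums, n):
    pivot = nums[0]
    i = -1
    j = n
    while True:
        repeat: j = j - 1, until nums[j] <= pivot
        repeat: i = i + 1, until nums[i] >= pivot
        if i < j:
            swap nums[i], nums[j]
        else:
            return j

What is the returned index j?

1

pivot=5
j stops at 6 (5), i stops at 0 (5); swap ⇒ [5, 8, 8, 8, 5, 8, 5]
j stops at 4 (5), i stops at 1 (8); swap ⇒ [5, 5, 8, 8, 8, 8, 5]
j stops at 1, i stops at 2; i≥j ⇒ return 1. nums=[5, 5, 8, 8, 8, 8, 5]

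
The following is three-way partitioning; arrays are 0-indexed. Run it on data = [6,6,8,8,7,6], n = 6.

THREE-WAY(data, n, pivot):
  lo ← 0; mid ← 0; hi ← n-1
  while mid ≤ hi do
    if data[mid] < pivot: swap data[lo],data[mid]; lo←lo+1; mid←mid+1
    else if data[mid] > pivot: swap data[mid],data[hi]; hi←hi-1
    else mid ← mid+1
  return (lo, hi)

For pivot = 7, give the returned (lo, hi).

(3, 3)

lo=0 mid=0 hi=5
6<7: swap(0,0), lo=1 mid=1 ⇒ [6,6,8,8,7,6]
6<7: swap(1,1), lo=2 mid=2 ⇒ [6,6,8,8,7,6]
8>7: swap(2,5), hi=4 ⇒ [6,6,6,8,7,8]
6<7: swap(2,2), lo=3 mid=3 ⇒ [6,6,6,8,7,8]
8>7: swap(3,4), hi=3 ⇒ [6,6,6,7,8,8]
7=7: mid=4
done. lo=3 hi=3; data=[6,6,6,7,8,8]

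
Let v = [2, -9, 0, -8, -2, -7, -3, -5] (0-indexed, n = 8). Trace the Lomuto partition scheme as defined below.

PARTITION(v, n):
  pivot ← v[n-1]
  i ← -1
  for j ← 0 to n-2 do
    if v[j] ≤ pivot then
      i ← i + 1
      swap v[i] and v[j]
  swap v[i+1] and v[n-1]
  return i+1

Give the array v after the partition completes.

pivot=-5, i=-1
j=0: 2>-5, skip
j=1: -9≤-5, i=0, swap(0,1) ⇒ [-9, 2, 0, -8, -2, -7, -3, -5]
j=2: 0>-5, skip
j=3: -8≤-5, i=1, swap(1,3) ⇒ [-9, -8, 0, 2, -2, -7, -3, -5]
j=4: -2>-5, skip
j=5: -7≤-5, i=2, swap(2,5) ⇒ [-9, -8, -7, 2, -2, 0, -3, -5]
j=6: -3>-5, skip
swap(3,7) ⇒ [-9, -8, -7, -5, -2, 0, -3, 2]; return 3

[-9, -8, -7, -5, -2, 0, -3, 2]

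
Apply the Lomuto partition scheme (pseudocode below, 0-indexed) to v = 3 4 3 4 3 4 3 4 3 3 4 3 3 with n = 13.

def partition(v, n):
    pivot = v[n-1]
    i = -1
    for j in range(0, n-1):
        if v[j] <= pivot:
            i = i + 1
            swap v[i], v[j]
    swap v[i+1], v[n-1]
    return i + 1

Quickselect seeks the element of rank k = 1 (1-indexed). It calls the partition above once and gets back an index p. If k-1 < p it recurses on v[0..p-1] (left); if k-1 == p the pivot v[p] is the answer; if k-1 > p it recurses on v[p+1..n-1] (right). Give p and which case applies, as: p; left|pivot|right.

pivot=3, i=-1
j=0: 3≤3, i=0, swap(0,0) ⇒ 3 4 3 4 3 4 3 4 3 3 4 3 3
j=1: 4>3, skip
j=2: 3≤3, i=1, swap(1,2) ⇒ 3 3 4 4 3 4 3 4 3 3 4 3 3
j=3: 4>3, skip
j=4: 3≤3, i=2, swap(2,4) ⇒ 3 3 3 4 4 4 3 4 3 3 4 3 3
j=5: 4>3, skip
j=6: 3≤3, i=3, swap(3,6) ⇒ 3 3 3 3 4 4 4 4 3 3 4 3 3
j=7: 4>3, skip
j=8: 3≤3, i=4, swap(4,8) ⇒ 3 3 3 3 3 4 4 4 4 3 4 3 3
j=9: 3≤3, i=5, swap(5,9) ⇒ 3 3 3 3 3 3 4 4 4 4 4 3 3
j=10: 4>3, skip
j=11: 3≤3, i=6, swap(6,11) ⇒ 3 3 3 3 3 3 3 4 4 4 4 4 3
swap(7,12) ⇒ 3 3 3 3 3 3 3 3 4 4 4 4 4; return 7
p = 7; k-1 = 0 < 7 ⇒ left

7; left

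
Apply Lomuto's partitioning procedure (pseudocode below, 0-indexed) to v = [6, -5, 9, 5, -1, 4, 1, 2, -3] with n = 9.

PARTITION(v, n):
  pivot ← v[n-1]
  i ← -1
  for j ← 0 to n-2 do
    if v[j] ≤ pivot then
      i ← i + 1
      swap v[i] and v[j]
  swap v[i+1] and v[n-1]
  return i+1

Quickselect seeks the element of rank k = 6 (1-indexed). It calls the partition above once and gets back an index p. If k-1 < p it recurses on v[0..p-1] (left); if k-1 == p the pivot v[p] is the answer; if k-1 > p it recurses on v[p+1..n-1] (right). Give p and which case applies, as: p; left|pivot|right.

pivot=-3, i=-1
j=0: 6>-3, skip
j=1: -5≤-3, i=0, swap(0,1) ⇒ [-5, 6, 9, 5, -1, 4, 1, 2, -3]
j=2: 9>-3, skip
j=3: 5>-3, skip
j=4: -1>-3, skip
j=5: 4>-3, skip
j=6: 1>-3, skip
j=7: 2>-3, skip
swap(1,8) ⇒ [-5, -3, 9, 5, -1, 4, 1, 2, 6]; return 1
p = 1; k-1 = 5 > 1 ⇒ right

1; right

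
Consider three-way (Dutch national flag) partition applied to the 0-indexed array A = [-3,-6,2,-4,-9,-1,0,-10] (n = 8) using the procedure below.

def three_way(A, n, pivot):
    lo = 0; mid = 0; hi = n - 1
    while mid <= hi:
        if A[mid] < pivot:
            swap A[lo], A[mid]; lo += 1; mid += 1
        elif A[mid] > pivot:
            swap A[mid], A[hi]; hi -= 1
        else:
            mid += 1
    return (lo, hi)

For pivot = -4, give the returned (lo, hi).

(3, 3)

pivot = -4; lo=0, mid=0, hi=7
A[mid]=-3>-4: swap A[0],A[7]; hi=6 → [-10,-6,2,-4,-9,-1,0,-3]
A[mid]=-10<-4: swap A[0],A[0]; lo=1,mid=1 → [-10,-6,2,-4,-9,-1,0,-3]
A[mid]=-6<-4: swap A[1],A[1]; lo=2,mid=2 → [-10,-6,2,-4,-9,-1,0,-3]
A[mid]=2>-4: swap A[2],A[6]; hi=5 → [-10,-6,0,-4,-9,-1,2,-3]
A[mid]=0>-4: swap A[2],A[5]; hi=4 → [-10,-6,-1,-4,-9,0,2,-3]
A[mid]=-1>-4: swap A[2],A[4]; hi=3 → [-10,-6,-9,-4,-1,0,2,-3]
A[mid]=-9<-4: swap A[2],A[2]; lo=3,mid=3 → [-10,-6,-9,-4,-1,0,2,-3]
A[mid]=-4=-4: mid=4
end: lo=3, hi=3; A = [-10,-6,-9,-4,-1,0,2,-3]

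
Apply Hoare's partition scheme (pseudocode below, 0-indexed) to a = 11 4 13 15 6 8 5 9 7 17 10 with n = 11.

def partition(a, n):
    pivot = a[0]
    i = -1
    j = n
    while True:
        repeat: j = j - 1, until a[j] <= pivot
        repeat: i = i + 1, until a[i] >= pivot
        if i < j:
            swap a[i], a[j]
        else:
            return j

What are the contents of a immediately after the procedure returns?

10 4 7 9 6 8 5 15 13 17 11

pivot=11
j stops at 10 (10), i stops at 0 (11); swap ⇒ 10 4 13 15 6 8 5 9 7 17 11
j stops at 8 (7), i stops at 2 (13); swap ⇒ 10 4 7 15 6 8 5 9 13 17 11
j stops at 7 (9), i stops at 3 (15); swap ⇒ 10 4 7 9 6 8 5 15 13 17 11
j stops at 6, i stops at 7; i≥j ⇒ return 6. a=10 4 7 9 6 8 5 15 13 17 11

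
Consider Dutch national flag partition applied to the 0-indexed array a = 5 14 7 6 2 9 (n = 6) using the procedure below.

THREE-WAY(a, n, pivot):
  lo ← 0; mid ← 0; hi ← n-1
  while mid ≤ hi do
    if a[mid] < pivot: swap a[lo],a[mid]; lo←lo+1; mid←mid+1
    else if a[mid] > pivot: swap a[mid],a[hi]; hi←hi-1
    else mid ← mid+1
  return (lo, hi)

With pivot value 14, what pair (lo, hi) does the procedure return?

pivot = 14; lo=0, mid=0, hi=5
a[mid]=5<14: swap a[0],a[0]; lo=1,mid=1 → 5 14 7 6 2 9
a[mid]=14=14: mid=2
a[mid]=7<14: swap a[1],a[2]; lo=2,mid=3 → 5 7 14 6 2 9
a[mid]=6<14: swap a[2],a[3]; lo=3,mid=4 → 5 7 6 14 2 9
a[mid]=2<14: swap a[3],a[4]; lo=4,mid=5 → 5 7 6 2 14 9
a[mid]=9<14: swap a[4],a[5]; lo=5,mid=6 → 5 7 6 2 9 14
end: lo=5, hi=5; a = 5 7 6 2 9 14

(5, 5)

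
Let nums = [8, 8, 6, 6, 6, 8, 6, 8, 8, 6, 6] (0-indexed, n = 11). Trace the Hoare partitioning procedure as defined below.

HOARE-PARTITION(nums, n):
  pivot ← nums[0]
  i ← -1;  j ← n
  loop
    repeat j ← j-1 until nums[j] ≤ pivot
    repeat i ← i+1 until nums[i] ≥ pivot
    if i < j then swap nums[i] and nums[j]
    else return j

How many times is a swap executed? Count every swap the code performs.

pivot = nums[0] = 8; i = -1, j = 11
j→10 (nums[10]=6≤8), i→0 (nums[0]=8≥8); i<j, swap → [6, 8, 6, 6, 6, 8, 6, 8, 8, 6, 8]
j→9 (nums[9]=6≤8), i→1 (nums[1]=8≥8); i<j, swap → [6, 6, 6, 6, 6, 8, 6, 8, 8, 8, 8]
j→8 (nums[8]=8≤8), i→5 (nums[5]=8≥8); i<j, swap → [6, 6, 6, 6, 6, 8, 6, 8, 8, 8, 8]
j→7, i→7; i≥j, return j=7. nums = [6, 6, 6, 6, 6, 8, 6, 8, 8, 8, 8]

3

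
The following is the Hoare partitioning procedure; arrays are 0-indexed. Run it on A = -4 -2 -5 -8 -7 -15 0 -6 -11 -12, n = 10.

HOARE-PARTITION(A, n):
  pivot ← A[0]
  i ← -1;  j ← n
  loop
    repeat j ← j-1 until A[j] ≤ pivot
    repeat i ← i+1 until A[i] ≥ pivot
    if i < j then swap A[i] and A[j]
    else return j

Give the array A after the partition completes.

-12 -11 -5 -8 -7 -15 -6 0 -2 -4

pivot = A[0] = -4; i = -1, j = 10
j→9 (A[9]=-12≤-4), i→0 (A[0]=-4≥-4); i<j, swap → -12 -2 -5 -8 -7 -15 0 -6 -11 -4
j→8 (A[8]=-11≤-4), i→1 (A[1]=-2≥-4); i<j, swap → -12 -11 -5 -8 -7 -15 0 -6 -2 -4
j→7 (A[7]=-6≤-4), i→6 (A[6]=0≥-4); i<j, swap → -12 -11 -5 -8 -7 -15 -6 0 -2 -4
j→6, i→7; i≥j, return j=6. A = -12 -11 -5 -8 -7 -15 -6 0 -2 -4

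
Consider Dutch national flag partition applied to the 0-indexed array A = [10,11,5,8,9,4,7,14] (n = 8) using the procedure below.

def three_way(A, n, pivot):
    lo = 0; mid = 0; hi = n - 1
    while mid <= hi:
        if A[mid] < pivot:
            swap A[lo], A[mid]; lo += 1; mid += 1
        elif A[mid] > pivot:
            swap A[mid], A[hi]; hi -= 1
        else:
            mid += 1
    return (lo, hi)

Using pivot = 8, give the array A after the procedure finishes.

[7,4,5,8,9,11,14,10]

pivot = 8; lo=0, mid=0, hi=7
A[mid]=10>8: swap A[0],A[7]; hi=6 → [14,11,5,8,9,4,7,10]
A[mid]=14>8: swap A[0],A[6]; hi=5 → [7,11,5,8,9,4,14,10]
A[mid]=7<8: swap A[0],A[0]; lo=1,mid=1 → [7,11,5,8,9,4,14,10]
A[mid]=11>8: swap A[1],A[5]; hi=4 → [7,4,5,8,9,11,14,10]
A[mid]=4<8: swap A[1],A[1]; lo=2,mid=2 → [7,4,5,8,9,11,14,10]
A[mid]=5<8: swap A[2],A[2]; lo=3,mid=3 → [7,4,5,8,9,11,14,10]
A[mid]=8=8: mid=4
A[mid]=9>8: swap A[4],A[4]; hi=3 → [7,4,5,8,9,11,14,10]
end: lo=3, hi=3; A = [7,4,5,8,9,11,14,10]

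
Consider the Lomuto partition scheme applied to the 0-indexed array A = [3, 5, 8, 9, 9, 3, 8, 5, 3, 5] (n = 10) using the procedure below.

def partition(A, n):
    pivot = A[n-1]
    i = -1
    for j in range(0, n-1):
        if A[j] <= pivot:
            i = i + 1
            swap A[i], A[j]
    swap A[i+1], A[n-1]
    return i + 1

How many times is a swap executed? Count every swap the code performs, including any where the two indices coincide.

6

pivot = A[9] = 5; i = -1
j=0: A[0]=3 ≤ 5 → i=0, swap A[0],A[0] (no change) → [3, 5, 8, 9, 9, 3, 8, 5, 3, 5]
j=1: A[1]=5 ≤ 5 → i=1, swap A[1],A[1] (no change) → [3, 5, 8, 9, 9, 3, 8, 5, 3, 5]
j=2: A[2]=8 > 5 → no swap
j=3: A[3]=9 > 5 → no swap
j=4: A[4]=9 > 5 → no swap
j=5: A[5]=3 ≤ 5 → i=2, swap A[2],A[5] → [3, 5, 3, 9, 9, 8, 8, 5, 3, 5]
j=6: A[6]=8 > 5 → no swap
j=7: A[7]=5 ≤ 5 → i=3, swap A[3],A[7] → [3, 5, 3, 5, 9, 8, 8, 9, 3, 5]
j=8: A[8]=3 ≤ 5 → i=4, swap A[4],A[8] → [3, 5, 3, 5, 3, 8, 8, 9, 9, 5]
final swap A[5],A[9] → [3, 5, 3, 5, 3, 5, 8, 9, 9, 8]; return 5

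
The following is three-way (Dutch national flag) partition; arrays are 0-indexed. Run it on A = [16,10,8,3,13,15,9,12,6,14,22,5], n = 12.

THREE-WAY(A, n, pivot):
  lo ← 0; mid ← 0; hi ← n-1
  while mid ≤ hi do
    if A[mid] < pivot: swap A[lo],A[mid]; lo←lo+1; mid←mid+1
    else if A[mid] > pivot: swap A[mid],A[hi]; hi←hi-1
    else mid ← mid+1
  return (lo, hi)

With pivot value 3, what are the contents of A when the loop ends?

lo=0 mid=0 hi=11
16>3: swap(0,11), hi=10 ⇒ [5,10,8,3,13,15,9,12,6,14,22,16]
5>3: swap(0,10), hi=9 ⇒ [22,10,8,3,13,15,9,12,6,14,5,16]
22>3: swap(0,9), hi=8 ⇒ [14,10,8,3,13,15,9,12,6,22,5,16]
14>3: swap(0,8), hi=7 ⇒ [6,10,8,3,13,15,9,12,14,22,5,16]
6>3: swap(0,7), hi=6 ⇒ [12,10,8,3,13,15,9,6,14,22,5,16]
12>3: swap(0,6), hi=5 ⇒ [9,10,8,3,13,15,12,6,14,22,5,16]
9>3: swap(0,5), hi=4 ⇒ [15,10,8,3,13,9,12,6,14,22,5,16]
15>3: swap(0,4), hi=3 ⇒ [13,10,8,3,15,9,12,6,14,22,5,16]
13>3: swap(0,3), hi=2 ⇒ [3,10,8,13,15,9,12,6,14,22,5,16]
3=3: mid=1
10>3: swap(1,2), hi=1 ⇒ [3,8,10,13,15,9,12,6,14,22,5,16]
8>3: swap(1,1), hi=0 ⇒ [3,8,10,13,15,9,12,6,14,22,5,16]
done. lo=0 hi=0; A=[3,8,10,13,15,9,12,6,14,22,5,16]

[3,8,10,13,15,9,12,6,14,22,5,16]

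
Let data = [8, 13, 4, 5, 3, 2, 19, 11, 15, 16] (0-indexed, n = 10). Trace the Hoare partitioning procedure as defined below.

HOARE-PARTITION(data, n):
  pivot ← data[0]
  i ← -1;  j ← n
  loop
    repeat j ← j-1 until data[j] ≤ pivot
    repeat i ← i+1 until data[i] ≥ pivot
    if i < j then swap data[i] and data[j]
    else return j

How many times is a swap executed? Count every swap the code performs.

2

pivot = data[0] = 8; i = -1, j = 10
j→5 (data[5]=2≤8), i→0 (data[0]=8≥8); i<j, swap → [2, 13, 4, 5, 3, 8, 19, 11, 15, 16]
j→4 (data[4]=3≤8), i→1 (data[1]=13≥8); i<j, swap → [2, 3, 4, 5, 13, 8, 19, 11, 15, 16]
j→3, i→4; i≥j, return j=3. data = [2, 3, 4, 5, 13, 8, 19, 11, 15, 16]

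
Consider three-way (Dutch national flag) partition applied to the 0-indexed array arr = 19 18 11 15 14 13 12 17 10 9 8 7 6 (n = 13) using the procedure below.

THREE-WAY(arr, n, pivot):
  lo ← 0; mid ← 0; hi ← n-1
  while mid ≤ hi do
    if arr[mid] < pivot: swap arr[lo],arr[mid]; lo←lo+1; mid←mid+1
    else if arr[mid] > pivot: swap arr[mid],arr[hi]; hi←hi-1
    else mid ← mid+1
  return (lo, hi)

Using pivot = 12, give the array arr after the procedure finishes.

6 7 11 8 9 10 12 17 13 14 15 18 19

lo=0 mid=0 hi=12
19>12: swap(0,12), hi=11 ⇒ 6 18 11 15 14 13 12 17 10 9 8 7 19
6<12: swap(0,0), lo=1 mid=1 ⇒ 6 18 11 15 14 13 12 17 10 9 8 7 19
18>12: swap(1,11), hi=10 ⇒ 6 7 11 15 14 13 12 17 10 9 8 18 19
7<12: swap(1,1), lo=2 mid=2 ⇒ 6 7 11 15 14 13 12 17 10 9 8 18 19
11<12: swap(2,2), lo=3 mid=3 ⇒ 6 7 11 15 14 13 12 17 10 9 8 18 19
15>12: swap(3,10), hi=9 ⇒ 6 7 11 8 14 13 12 17 10 9 15 18 19
8<12: swap(3,3), lo=4 mid=4 ⇒ 6 7 11 8 14 13 12 17 10 9 15 18 19
14>12: swap(4,9), hi=8 ⇒ 6 7 11 8 9 13 12 17 10 14 15 18 19
9<12: swap(4,4), lo=5 mid=5 ⇒ 6 7 11 8 9 13 12 17 10 14 15 18 19
13>12: swap(5,8), hi=7 ⇒ 6 7 11 8 9 10 12 17 13 14 15 18 19
10<12: swap(5,5), lo=6 mid=6 ⇒ 6 7 11 8 9 10 12 17 13 14 15 18 19
12=12: mid=7
17>12: swap(7,7), hi=6 ⇒ 6 7 11 8 9 10 12 17 13 14 15 18 19
done. lo=6 hi=6; arr=6 7 11 8 9 10 12 17 13 14 15 18 19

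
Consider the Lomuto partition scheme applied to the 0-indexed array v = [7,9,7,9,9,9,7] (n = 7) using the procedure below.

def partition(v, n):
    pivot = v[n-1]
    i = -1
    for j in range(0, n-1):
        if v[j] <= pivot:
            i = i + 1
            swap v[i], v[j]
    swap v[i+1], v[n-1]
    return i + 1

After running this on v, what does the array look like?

[7,7,7,9,9,9,9]

pivot=7, i=-1
j=0: 7≤7, i=0, swap(0,0) ⇒ [7,9,7,9,9,9,7]
j=1: 9>7, skip
j=2: 7≤7, i=1, swap(1,2) ⇒ [7,7,9,9,9,9,7]
j=3: 9>7, skip
j=4: 9>7, skip
j=5: 9>7, skip
swap(2,6) ⇒ [7,7,7,9,9,9,9]; return 2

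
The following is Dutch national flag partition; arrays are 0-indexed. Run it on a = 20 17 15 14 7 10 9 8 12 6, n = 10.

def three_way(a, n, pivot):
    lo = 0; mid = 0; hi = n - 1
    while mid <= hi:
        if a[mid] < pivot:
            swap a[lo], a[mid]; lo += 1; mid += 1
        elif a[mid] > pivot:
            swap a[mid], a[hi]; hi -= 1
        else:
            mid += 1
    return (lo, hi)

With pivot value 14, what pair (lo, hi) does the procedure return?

pivot = 14; lo=0, mid=0, hi=9
a[mid]=20>14: swap a[0],a[9]; hi=8 → 6 17 15 14 7 10 9 8 12 20
a[mid]=6<14: swap a[0],a[0]; lo=1,mid=1 → 6 17 15 14 7 10 9 8 12 20
a[mid]=17>14: swap a[1],a[8]; hi=7 → 6 12 15 14 7 10 9 8 17 20
a[mid]=12<14: swap a[1],a[1]; lo=2,mid=2 → 6 12 15 14 7 10 9 8 17 20
a[mid]=15>14: swap a[2],a[7]; hi=6 → 6 12 8 14 7 10 9 15 17 20
a[mid]=8<14: swap a[2],a[2]; lo=3,mid=3 → 6 12 8 14 7 10 9 15 17 20
a[mid]=14=14: mid=4
a[mid]=7<14: swap a[3],a[4]; lo=4,mid=5 → 6 12 8 7 14 10 9 15 17 20
a[mid]=10<14: swap a[4],a[5]; lo=5,mid=6 → 6 12 8 7 10 14 9 15 17 20
a[mid]=9<14: swap a[5],a[6]; lo=6,mid=7 → 6 12 8 7 10 9 14 15 17 20
end: lo=6, hi=6; a = 6 12 8 7 10 9 14 15 17 20

(6, 6)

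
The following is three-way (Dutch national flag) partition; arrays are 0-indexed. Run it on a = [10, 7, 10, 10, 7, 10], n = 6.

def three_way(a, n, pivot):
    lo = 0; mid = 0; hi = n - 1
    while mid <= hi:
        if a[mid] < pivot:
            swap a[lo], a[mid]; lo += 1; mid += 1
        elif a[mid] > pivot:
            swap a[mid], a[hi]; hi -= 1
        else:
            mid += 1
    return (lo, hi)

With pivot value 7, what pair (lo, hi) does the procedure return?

(0, 1)

pivot = 7; lo=0, mid=0, hi=5
a[mid]=10>7: swap a[0],a[5]; hi=4 → [10, 7, 10, 10, 7, 10]
a[mid]=10>7: swap a[0],a[4]; hi=3 → [7, 7, 10, 10, 10, 10]
a[mid]=7=7: mid=1
a[mid]=7=7: mid=2
a[mid]=10>7: swap a[2],a[3]; hi=2 → [7, 7, 10, 10, 10, 10]
a[mid]=10>7: swap a[2],a[2]; hi=1 → [7, 7, 10, 10, 10, 10]
end: lo=0, hi=1; a = [7, 7, 10, 10, 10, 10]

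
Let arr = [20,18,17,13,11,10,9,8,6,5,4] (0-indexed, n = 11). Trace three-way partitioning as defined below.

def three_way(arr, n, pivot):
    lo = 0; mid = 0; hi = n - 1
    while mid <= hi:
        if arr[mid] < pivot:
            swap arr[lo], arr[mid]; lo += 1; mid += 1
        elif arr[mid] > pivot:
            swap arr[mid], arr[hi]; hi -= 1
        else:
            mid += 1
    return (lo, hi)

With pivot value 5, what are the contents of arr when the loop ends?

[4,5,13,11,10,9,8,6,17,18,20]

lo=0 mid=0 hi=10
20>5: swap(0,10), hi=9 ⇒ [4,18,17,13,11,10,9,8,6,5,20]
4<5: swap(0,0), lo=1 mid=1 ⇒ [4,18,17,13,11,10,9,8,6,5,20]
18>5: swap(1,9), hi=8 ⇒ [4,5,17,13,11,10,9,8,6,18,20]
5=5: mid=2
17>5: swap(2,8), hi=7 ⇒ [4,5,6,13,11,10,9,8,17,18,20]
6>5: swap(2,7), hi=6 ⇒ [4,5,8,13,11,10,9,6,17,18,20]
8>5: swap(2,6), hi=5 ⇒ [4,5,9,13,11,10,8,6,17,18,20]
9>5: swap(2,5), hi=4 ⇒ [4,5,10,13,11,9,8,6,17,18,20]
10>5: swap(2,4), hi=3 ⇒ [4,5,11,13,10,9,8,6,17,18,20]
11>5: swap(2,3), hi=2 ⇒ [4,5,13,11,10,9,8,6,17,18,20]
13>5: swap(2,2), hi=1 ⇒ [4,5,13,11,10,9,8,6,17,18,20]
done. lo=1 hi=1; arr=[4,5,13,11,10,9,8,6,17,18,20]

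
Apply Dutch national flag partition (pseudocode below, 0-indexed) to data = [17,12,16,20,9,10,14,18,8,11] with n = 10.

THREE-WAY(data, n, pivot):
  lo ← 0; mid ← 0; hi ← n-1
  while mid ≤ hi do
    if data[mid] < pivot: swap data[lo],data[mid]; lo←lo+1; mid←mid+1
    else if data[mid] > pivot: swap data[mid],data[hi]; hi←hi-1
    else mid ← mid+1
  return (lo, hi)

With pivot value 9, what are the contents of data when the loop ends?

pivot = 9; lo=0, mid=0, hi=9
data[mid]=17>9: swap data[0],data[9]; hi=8 → [11,12,16,20,9,10,14,18,8,17]
data[mid]=11>9: swap data[0],data[8]; hi=7 → [8,12,16,20,9,10,14,18,11,17]
data[mid]=8<9: swap data[0],data[0]; lo=1,mid=1 → [8,12,16,20,9,10,14,18,11,17]
data[mid]=12>9: swap data[1],data[7]; hi=6 → [8,18,16,20,9,10,14,12,11,17]
data[mid]=18>9: swap data[1],data[6]; hi=5 → [8,14,16,20,9,10,18,12,11,17]
data[mid]=14>9: swap data[1],data[5]; hi=4 → [8,10,16,20,9,14,18,12,11,17]
data[mid]=10>9: swap data[1],data[4]; hi=3 → [8,9,16,20,10,14,18,12,11,17]
data[mid]=9=9: mid=2
data[mid]=16>9: swap data[2],data[3]; hi=2 → [8,9,20,16,10,14,18,12,11,17]
data[mid]=20>9: swap data[2],data[2]; hi=1 → [8,9,20,16,10,14,18,12,11,17]
end: lo=1, hi=1; data = [8,9,20,16,10,14,18,12,11,17]

[8,9,20,16,10,14,18,12,11,17]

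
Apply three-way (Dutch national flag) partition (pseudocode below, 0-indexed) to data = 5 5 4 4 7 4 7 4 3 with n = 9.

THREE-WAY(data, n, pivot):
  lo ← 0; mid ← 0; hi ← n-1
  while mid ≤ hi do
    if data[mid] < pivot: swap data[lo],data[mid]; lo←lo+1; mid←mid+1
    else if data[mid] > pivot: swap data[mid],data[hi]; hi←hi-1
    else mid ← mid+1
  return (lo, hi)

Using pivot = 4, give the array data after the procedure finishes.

3 4 4 4 4 7 7 5 5

lo=0 mid=0 hi=8
5>4: swap(0,8), hi=7 ⇒ 3 5 4 4 7 4 7 4 5
3<4: swap(0,0), lo=1 mid=1 ⇒ 3 5 4 4 7 4 7 4 5
5>4: swap(1,7), hi=6 ⇒ 3 4 4 4 7 4 7 5 5
4=4: mid=2
4=4: mid=3
4=4: mid=4
7>4: swap(4,6), hi=5 ⇒ 3 4 4 4 7 4 7 5 5
7>4: swap(4,5), hi=4 ⇒ 3 4 4 4 4 7 7 5 5
4=4: mid=5
done. lo=1 hi=4; data=3 4 4 4 4 7 7 5 5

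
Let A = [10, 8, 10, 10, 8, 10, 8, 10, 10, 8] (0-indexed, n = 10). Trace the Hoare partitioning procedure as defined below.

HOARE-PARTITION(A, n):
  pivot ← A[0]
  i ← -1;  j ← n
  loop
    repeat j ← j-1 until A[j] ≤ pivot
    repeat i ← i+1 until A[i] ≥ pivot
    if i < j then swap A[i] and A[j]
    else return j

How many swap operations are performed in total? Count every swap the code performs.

pivot = A[0] = 10; i = -1, j = 10
j→9 (A[9]=8≤10), i→0 (A[0]=10≥10); i<j, swap → [8, 8, 10, 10, 8, 10, 8, 10, 10, 10]
j→8 (A[8]=10≤10), i→2 (A[2]=10≥10); i<j, swap → [8, 8, 10, 10, 8, 10, 8, 10, 10, 10]
j→7 (A[7]=10≤10), i→3 (A[3]=10≥10); i<j, swap → [8, 8, 10, 10, 8, 10, 8, 10, 10, 10]
j→6 (A[6]=8≤10), i→5 (A[5]=10≥10); i<j, swap → [8, 8, 10, 10, 8, 8, 10, 10, 10, 10]
j→5, i→6; i≥j, return j=5. A = [8, 8, 10, 10, 8, 8, 10, 10, 10, 10]

4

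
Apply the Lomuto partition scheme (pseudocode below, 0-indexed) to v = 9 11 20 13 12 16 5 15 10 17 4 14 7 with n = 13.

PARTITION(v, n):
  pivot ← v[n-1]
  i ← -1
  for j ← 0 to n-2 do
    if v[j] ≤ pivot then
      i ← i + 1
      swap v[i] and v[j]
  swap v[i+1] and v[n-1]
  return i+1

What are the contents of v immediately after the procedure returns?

pivot=7, i=-1
j=0: 9>7, skip
j=1: 11>7, skip
j=2: 20>7, skip
j=3: 13>7, skip
j=4: 12>7, skip
j=5: 16>7, skip
j=6: 5≤7, i=0, swap(0,6) ⇒ 5 11 20 13 12 16 9 15 10 17 4 14 7
j=7: 15>7, skip
j=8: 10>7, skip
j=9: 17>7, skip
j=10: 4≤7, i=1, swap(1,10) ⇒ 5 4 20 13 12 16 9 15 10 17 11 14 7
j=11: 14>7, skip
swap(2,12) ⇒ 5 4 7 13 12 16 9 15 10 17 11 14 20; return 2

5 4 7 13 12 16 9 15 10 17 11 14 20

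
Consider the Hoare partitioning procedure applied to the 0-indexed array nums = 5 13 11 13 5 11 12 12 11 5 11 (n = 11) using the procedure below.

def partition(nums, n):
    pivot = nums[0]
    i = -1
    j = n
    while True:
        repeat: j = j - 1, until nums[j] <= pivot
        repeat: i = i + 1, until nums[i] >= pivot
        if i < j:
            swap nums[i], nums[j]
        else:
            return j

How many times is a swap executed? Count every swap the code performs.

2

pivot = nums[0] = 5; i = -1, j = 11
j→9 (nums[9]=5≤5), i→0 (nums[0]=5≥5); i<j, swap → 5 13 11 13 5 11 12 12 11 5 11
j→4 (nums[4]=5≤5), i→1 (nums[1]=13≥5); i<j, swap → 5 5 11 13 13 11 12 12 11 5 11
j→1, i→2; i≥j, return j=1. nums = 5 5 11 13 13 11 12 12 11 5 11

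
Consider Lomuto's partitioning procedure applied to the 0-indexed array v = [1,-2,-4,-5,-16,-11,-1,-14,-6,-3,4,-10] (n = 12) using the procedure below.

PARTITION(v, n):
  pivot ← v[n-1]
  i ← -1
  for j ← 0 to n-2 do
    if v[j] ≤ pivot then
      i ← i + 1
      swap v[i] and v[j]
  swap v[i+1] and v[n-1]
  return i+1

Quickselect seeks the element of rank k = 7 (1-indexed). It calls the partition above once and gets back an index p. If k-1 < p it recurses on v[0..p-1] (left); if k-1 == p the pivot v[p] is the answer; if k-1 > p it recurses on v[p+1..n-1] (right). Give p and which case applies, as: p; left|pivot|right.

3; right

pivot = v[11] = -10; i = -1
j=0: v[0]=1 > -10 → no swap
j=1: v[1]=-2 > -10 → no swap
j=2: v[2]=-4 > -10 → no swap
j=3: v[3]=-5 > -10 → no swap
j=4: v[4]=-16 ≤ -10 → i=0, swap v[0],v[4] → [-16,-2,-4,-5,1,-11,-1,-14,-6,-3,4,-10]
j=5: v[5]=-11 ≤ -10 → i=1, swap v[1],v[5] → [-16,-11,-4,-5,1,-2,-1,-14,-6,-3,4,-10]
j=6: v[6]=-1 > -10 → no swap
j=7: v[7]=-14 ≤ -10 → i=2, swap v[2],v[7] → [-16,-11,-14,-5,1,-2,-1,-4,-6,-3,4,-10]
j=8: v[8]=-6 > -10 → no swap
j=9: v[9]=-3 > -10 → no swap
j=10: v[10]=4 > -10 → no swap
final swap v[3],v[11] → [-16,-11,-14,-10,1,-2,-1,-4,-6,-3,4,-5]; return 3
p = 3; k-1 = 6 > 3 ⇒ right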